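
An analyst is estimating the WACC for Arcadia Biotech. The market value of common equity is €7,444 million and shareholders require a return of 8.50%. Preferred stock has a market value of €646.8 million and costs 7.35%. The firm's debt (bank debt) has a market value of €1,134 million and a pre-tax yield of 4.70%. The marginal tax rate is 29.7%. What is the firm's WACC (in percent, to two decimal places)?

Total capital V = 7444 + 646.8 + 1134 = 9224.8.
Equity: weight = 7444/9224.8 = 0.8070; cost = 8.5%.
Preferred: weight = 646.8/9224.8 = 0.0701; cost = 7.35%.
Bank debt: weight = 1134/9224.8 = 0.1229; after-tax cost = 4.7% × (1 − 29.7%) = 3.3041%.
WACC = 0.8070 × 8.5000% + 0.0701 × 7.3500% + 0.1229 × 3.3041% = 7.7806%.

7.78%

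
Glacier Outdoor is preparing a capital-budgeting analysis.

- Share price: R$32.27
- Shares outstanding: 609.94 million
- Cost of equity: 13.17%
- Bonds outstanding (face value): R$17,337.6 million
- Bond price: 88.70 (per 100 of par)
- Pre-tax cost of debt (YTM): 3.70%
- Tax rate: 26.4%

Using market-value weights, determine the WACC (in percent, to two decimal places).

Market value of equity E = 32.27 × 609.94m = 19682.7638m. Market value of debt D = 17337.6m × 88.7/100 = 15378.4512m.
Total capital V = 19682.7638 + 15378.4512 = 35061.215.
Equity: weight = 19682.7638/35061.215 = 0.5614; cost = 13.17%.
Bonds outstanding: weight = 15378.4512/35061.215 = 0.4386; after-tax cost = 3.7% × (1 − 26.4%) = 2.7232%.
WACC = 0.5614 × 13.1700% + 0.4386 × 2.7232% = 8.5879%.

8.59%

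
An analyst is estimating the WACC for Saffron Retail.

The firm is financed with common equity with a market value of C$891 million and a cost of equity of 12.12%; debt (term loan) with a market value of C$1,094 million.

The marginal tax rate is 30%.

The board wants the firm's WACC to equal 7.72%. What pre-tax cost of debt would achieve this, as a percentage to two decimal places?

Total capital V = 891 + 1094 = 1985.
Equity weight = 891/1985 = 0.4489.
Term loan weight = 1094/1985 = 0.5511.
Equity contribution = 0.4489 × 12.12% = 5.4403%.
Remaining for debt = 7.72% − 5.4403% = 2.2797%.
Rd × (1 − 30%) × 0.5511 = 2.2797%  ⇒  Rd = 5.9092%.

5.91%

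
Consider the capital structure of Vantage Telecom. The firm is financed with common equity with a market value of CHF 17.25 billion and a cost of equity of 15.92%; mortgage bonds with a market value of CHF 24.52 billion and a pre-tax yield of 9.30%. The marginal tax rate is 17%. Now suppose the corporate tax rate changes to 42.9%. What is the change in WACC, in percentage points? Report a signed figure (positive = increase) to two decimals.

Current WACC:
Total capital V = 17.25 + 24.52 = 41.77.
Equity: weight = 17.25/41.77 = 0.4130; cost = 15.92%.
Mortgage bonds: weight = 24.52/41.77 = 0.5870; after-tax cost = 9.3% × (1 − 17%) = 7.7190%.
WACC = 0.4130 × 15.9200% + 0.5870 × 7.7190% = 11.1058%.
After the change:
Total capital V = 17.25 + 24.52 = 41.77.
Equity: weight = 17.25/41.77 = 0.4130; cost = 15.92%.
Mortgage bonds: weight = 24.52/41.77 = 0.5870; after-tax cost = 9.3% × (1 − 42.9%) = 5.3103%.
WACC = 0.4130 × 15.9200% + 0.5870 × 5.3103% = 9.6918%.
Change in WACC = 9.6918% − 11.1058% = -1.4140 pp.

-1.41 pp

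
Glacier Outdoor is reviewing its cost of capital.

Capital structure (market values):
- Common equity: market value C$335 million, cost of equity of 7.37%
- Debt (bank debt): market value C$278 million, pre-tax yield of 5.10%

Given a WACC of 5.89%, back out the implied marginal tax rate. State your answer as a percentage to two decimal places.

19.48%

Total capital V = 335 + 278 = 613.
Equity weight = 335/613 = 0.5465.
Bank debt weight = 278/613 = 0.4535.
Equity contribution = 0.5465 × 7.37% = 4.0277%.
Debt contribution must be 5.89% − 4.0277% = 1.8623%.
0.4535 × 5.1% × (1 − T) = 1.8623%  ⇒  (1 − T) = 0.8052.
T = 19.4795%.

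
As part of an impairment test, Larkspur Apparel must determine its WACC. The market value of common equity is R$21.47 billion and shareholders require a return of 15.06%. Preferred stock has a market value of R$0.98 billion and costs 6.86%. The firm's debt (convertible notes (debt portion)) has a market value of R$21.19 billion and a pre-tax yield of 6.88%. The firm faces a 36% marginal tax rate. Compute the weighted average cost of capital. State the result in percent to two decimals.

9.70%

Total capital V = 21.47 + 0.98 + 21.19 = 43.64.
Equity: weight = 21.47/43.64 = 0.4920; cost = 15.06%.
Preferred: weight = 0.98/43.64 = 0.0225; cost = 6.86%.
Convertible notes (debt portion): weight = 21.19/43.64 = 0.4856; after-tax cost = 6.88% × (1 − 36%) = 4.4032%.
WACC = 0.4920 × 15.0600% + 0.0225 × 6.8600% + 0.4856 × 4.4032% = 9.7013%.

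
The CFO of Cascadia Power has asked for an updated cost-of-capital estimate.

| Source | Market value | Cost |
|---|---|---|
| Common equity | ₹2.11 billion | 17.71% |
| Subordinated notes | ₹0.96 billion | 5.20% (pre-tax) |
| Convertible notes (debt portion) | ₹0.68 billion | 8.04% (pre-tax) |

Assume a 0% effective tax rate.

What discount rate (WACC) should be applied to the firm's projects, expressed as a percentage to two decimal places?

Total capital V = 2.11 + 0.96 + 0.68 = 3.75.
Equity: weight = 2.11/3.75 = 0.5627; cost = 17.71%.
Subordinated notes: weight = 0.96/3.75 = 0.2560; after-tax cost = 5.2% × (1 − 0%) = 5.2000%.
Convertible notes (debt portion): weight = 0.68/3.75 = 0.1813; after-tax cost = 8.04% × (1 − 0%) = 8.0400%.
WACC = 0.5627 × 17.7100% + 0.2560 × 5.2000% + 0.1813 × 8.0400% = 12.7539%.

12.75%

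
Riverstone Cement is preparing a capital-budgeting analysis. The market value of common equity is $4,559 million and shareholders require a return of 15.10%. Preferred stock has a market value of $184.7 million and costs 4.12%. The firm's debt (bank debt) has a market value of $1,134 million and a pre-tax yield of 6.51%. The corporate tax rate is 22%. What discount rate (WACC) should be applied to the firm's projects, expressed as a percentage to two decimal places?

Total capital V = 4559 + 184.7 + 1134 = 5877.7.
Equity: weight = 4559/5877.7 = 0.7756; cost = 15.1%.
Preferred: weight = 184.7/5877.7 = 0.0314; cost = 4.12%.
Bank debt: weight = 1134/5877.7 = 0.1929; after-tax cost = 6.51% × (1 − 22%) = 5.0778%.
WACC = 0.7756 × 15.1000% + 0.0314 × 4.1200% + 0.1929 × 5.0778% = 12.8214%.

12.82%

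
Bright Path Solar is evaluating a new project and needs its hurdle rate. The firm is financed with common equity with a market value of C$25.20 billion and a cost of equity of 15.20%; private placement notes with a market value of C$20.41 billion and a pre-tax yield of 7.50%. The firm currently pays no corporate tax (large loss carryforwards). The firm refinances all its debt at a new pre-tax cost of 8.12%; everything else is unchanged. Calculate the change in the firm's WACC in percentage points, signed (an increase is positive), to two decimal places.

+0.28 pp

Current WACC:
Total capital V = 25.2 + 20.41 = 45.61.
Equity: weight = 25.2/45.61 = 0.5525; cost = 15.2%.
Private placement notes: weight = 20.41/45.61 = 0.4475; after-tax cost = 7.5% × (1 − 0%) = 7.5000%.
WACC = 0.5525 × 15.2000% + 0.4475 × 7.5000% = 11.7543%.
After the change:
Total capital V = 25.2 + 20.41 = 45.61.
Equity: weight = 25.2/45.61 = 0.5525; cost = 15.2%.
Private placement notes: weight = 20.41/45.61 = 0.4475; after-tax cost = 8.12% × (1 − 0%) = 8.1200%.
WACC = 0.5525 × 15.2000% + 0.4475 × 8.1200% = 12.0318%.
Change in WACC = 12.0318% − 11.7543% = 0.2774 pp.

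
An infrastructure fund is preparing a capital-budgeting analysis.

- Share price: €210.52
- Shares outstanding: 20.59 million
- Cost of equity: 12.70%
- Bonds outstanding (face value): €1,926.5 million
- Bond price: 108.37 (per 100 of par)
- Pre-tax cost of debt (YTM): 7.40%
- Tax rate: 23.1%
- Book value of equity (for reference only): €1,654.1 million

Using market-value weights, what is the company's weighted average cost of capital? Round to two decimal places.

Market value of equity E = 210.52 × 20.59m = 4334.6068m. Market value of debt D = 1926.5m × 108.37/100 = 2087.74805m.
Total capital V = 4334.6068 + 2087.74805 = 6422.35485.
Equity: weight = 4334.6068/6422.35485 = 0.6749; cost = 12.7%.
Bonds outstanding: weight = 2087.74805/6422.35485 = 0.3251; after-tax cost = 7.4% × (1 − 23.1%) = 5.6906%.
WACC = 0.6749 × 12.7000% + 0.3251 × 5.6906% = 10.4214%.

10.42%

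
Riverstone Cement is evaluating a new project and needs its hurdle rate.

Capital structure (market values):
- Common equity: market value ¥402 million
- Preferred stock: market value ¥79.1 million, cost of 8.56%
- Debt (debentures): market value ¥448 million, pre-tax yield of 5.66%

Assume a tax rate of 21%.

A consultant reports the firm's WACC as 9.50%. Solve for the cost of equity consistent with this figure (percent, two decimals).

15.29%

Total capital V = 402 + 79.1 + 448 = 929.1.
Equity weight = 402/929.1 = 0.4327.
Preferred weight = 79.1/929.1 = 0.0851.
Debentures weight = 448/929.1 = 0.4822.
Debt contribution = 0.4822 × 5.66% × (1 − 21%) = 2.1561%.
Preferred contribution = 0.0851 × 8.56% = 0.7288%.
Required equity contribution = 9.5% − 2.8848% = 6.6152%.
Re = 6.6152% / 0.4327 = 15.2890%.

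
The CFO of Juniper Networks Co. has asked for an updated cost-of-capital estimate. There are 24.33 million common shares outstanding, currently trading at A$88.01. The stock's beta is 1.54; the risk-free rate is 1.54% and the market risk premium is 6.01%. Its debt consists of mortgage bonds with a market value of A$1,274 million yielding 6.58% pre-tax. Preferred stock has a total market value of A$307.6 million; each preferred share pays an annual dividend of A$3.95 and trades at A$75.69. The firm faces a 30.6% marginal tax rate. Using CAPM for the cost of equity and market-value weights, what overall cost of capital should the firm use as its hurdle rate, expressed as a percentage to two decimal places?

8.20%

Cost of equity via CAPM: Re = 1.54% + 1.54 × 6.01% = 10.7954%.
Cost of preferred: Rp = 3.95 / 75.69 = 5.2187%.
Market value of equity E = 88.01 × 24.33m = 2141.2833m.
Total capital V = 2141.2833 + 307.6 + 1274 = 3722.8833.
Equity: weight = 2141.2833/3722.8833 = 0.5752; cost = 10.7954%.
Preferred: weight = 307.6/3722.8833 = 0.0826; cost = 5.2187%.
Mortgage bonds: weight = 1274/3722.8833 = 0.3422; after-tax cost = 6.58% × (1 − 30.6%) = 4.5665%.
WACC = 0.5752 × 10.7954% + 0.0826 × 5.2187% + 0.3422 × 4.5665% = 8.2031%.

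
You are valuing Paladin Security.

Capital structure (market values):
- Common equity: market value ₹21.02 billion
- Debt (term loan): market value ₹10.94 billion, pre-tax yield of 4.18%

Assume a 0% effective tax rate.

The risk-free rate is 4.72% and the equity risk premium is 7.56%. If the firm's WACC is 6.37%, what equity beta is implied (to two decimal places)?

Total capital V = 21.02 + 10.94 = 31.96.
Equity weight = 21.02/31.96 = 0.6577.
Term loan weight = 10.94/31.96 = 0.3423.
Debt contribution = 0.3423 × 4.18% × (1 − 0%) = 1.4308%.
Required equity contribution = 6.37% − 1.4308% = 4.9392%  ⇒  Re = 7.5098%.
CAPM: 7.5098% = 4.72% + β × 7.56%  ⇒  β = 0.3690.

0.37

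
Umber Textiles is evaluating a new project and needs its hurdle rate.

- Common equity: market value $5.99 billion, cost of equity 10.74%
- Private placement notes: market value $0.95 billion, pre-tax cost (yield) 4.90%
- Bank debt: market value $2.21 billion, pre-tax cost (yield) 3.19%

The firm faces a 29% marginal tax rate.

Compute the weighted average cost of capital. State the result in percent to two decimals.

7.94%

Total capital V = 5.99 + 0.95 + 2.21 = 9.15.
Equity: weight = 5.99/9.15 = 0.6546; cost = 10.74%.
Private placement notes: weight = 0.95/9.15 = 0.1038; after-tax cost = 4.9% × (1 − 29%) = 3.4790%.
Bank debt: weight = 2.21/9.15 = 0.2415; after-tax cost = 3.19% × (1 − 29%) = 2.2649%.
WACC = 0.6546 × 10.7400% + 0.1038 × 3.4790% + 0.2415 × 2.2649% = 7.9391%.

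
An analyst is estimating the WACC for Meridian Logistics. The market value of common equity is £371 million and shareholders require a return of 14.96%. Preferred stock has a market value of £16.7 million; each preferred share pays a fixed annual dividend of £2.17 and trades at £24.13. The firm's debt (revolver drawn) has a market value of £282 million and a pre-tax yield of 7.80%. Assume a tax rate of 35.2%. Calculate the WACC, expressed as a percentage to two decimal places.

10.64%

Cost of preferred: Rp = 2.17 / 24.13 = 8.9930%.
Total capital V = 371 + 16.7 + 282 = 669.7.
Equity: weight = 371/669.7 = 0.5540; cost = 14.96%.
Preferred: weight = 16.7/669.7 = 0.0249; cost = 8.993%.
Revolver drawn: weight = 282/669.7 = 0.4211; after-tax cost = 7.8% × (1 − 35.2%) = 5.0544%.
WACC = 0.5540 × 14.9600% + 0.0249 × 8.9930% + 0.4211 × 5.0544% = 10.6401%.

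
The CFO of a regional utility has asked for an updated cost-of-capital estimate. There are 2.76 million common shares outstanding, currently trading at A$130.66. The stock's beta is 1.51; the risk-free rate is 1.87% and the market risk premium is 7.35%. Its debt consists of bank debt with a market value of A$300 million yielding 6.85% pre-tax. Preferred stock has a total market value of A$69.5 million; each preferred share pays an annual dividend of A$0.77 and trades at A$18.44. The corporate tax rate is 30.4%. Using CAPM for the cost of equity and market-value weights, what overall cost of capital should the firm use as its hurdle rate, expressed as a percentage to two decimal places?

8.76%

Cost of equity via CAPM: Re = 1.87% + 1.51 × 7.35% = 12.9685%.
Cost of preferred: Rp = 0.77 / 18.44 = 4.1757%.
Market value of equity E = 130.66 × 2.76m = 360.6216m.
Total capital V = 360.6216 + 69.5 + 300 = 730.1216.
Equity: weight = 360.6216/730.1216 = 0.4939; cost = 12.9685%.
Preferred: weight = 69.5/730.1216 = 0.0952; cost = 4.1757%.
Bank debt: weight = 300/730.1216 = 0.4109; after-tax cost = 6.85% × (1 − 30.4%) = 4.7676%.
WACC = 0.4939 × 12.9685% + 0.0952 × 4.1757% + 0.4109 × 4.7676% = 8.7618%.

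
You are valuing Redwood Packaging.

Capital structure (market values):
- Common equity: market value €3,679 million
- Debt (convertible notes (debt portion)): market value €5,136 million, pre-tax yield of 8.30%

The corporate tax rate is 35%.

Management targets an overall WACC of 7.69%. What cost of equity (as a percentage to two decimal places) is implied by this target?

10.89%

Total capital V = 3679 + 5136 = 8815.
Equity weight = 3679/8815 = 0.4174.
Convertible notes (debt portion) weight = 5136/8815 = 0.5826.
Debt contribution = 0.5826 × 8.3% × (1 − 35%) = 3.1434%.
Required equity contribution = 7.69% − 3.1434% = 4.5466%.
Re = 4.5466% / 0.4174 = 10.8939%.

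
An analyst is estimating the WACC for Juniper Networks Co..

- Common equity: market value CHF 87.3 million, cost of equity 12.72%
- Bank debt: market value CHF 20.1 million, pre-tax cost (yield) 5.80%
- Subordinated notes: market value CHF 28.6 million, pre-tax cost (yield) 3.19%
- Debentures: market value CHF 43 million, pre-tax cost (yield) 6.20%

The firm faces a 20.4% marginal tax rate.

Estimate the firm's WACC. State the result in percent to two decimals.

8.31%

Total capital V = 87.3 + 20.1 + 28.6 + 43 = 179.
Equity: weight = 87.3/179 = 0.4877; cost = 12.72%.
Bank debt: weight = 20.1/179 = 0.1123; after-tax cost = 5.8% × (1 − 20.4%) = 4.6168%.
Subordinated notes: weight = 28.6/179 = 0.1598; after-tax cost = 3.19% × (1 − 20.4%) = 2.5392%.
Debentures: weight = 43/179 = 0.2402; after-tax cost = 6.2% × (1 − 20.4%) = 4.9352%.
WACC = 0.4877 × 12.7200% + 0.1123 × 4.6168% + 0.1598 × 2.5392% + 0.2402 × 4.9352% = 8.3133%.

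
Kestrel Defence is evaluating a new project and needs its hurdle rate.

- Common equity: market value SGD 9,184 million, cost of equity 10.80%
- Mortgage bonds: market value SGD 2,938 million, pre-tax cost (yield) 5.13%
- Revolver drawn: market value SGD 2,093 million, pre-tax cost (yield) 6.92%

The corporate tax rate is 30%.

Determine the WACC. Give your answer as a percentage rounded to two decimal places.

8.43%

Total capital V = 9184 + 2938 + 2093 = 14215.
Equity: weight = 9184/14215 = 0.6461; cost = 10.8%.
Mortgage bonds: weight = 2938/14215 = 0.2067; after-tax cost = 5.13% × (1 − 30%) = 3.5910%.
Revolver drawn: weight = 2093/14215 = 0.1472; after-tax cost = 6.92% × (1 − 30%) = 4.8440%.
WACC = 0.6461 × 10.8000% + 0.2067 × 3.5910% + 0.1472 × 4.8440% = 8.4331%.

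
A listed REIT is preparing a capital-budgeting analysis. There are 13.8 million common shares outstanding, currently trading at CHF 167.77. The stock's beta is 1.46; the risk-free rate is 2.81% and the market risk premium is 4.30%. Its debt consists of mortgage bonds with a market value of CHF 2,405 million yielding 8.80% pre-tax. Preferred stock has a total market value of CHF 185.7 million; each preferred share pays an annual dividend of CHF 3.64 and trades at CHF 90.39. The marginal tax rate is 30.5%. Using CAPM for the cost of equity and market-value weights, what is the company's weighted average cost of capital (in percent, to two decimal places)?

7.44%

Cost of equity via CAPM: Re = 2.81% + 1.46 × 4.3% = 9.0880%.
Cost of preferred: Rp = 3.64 / 90.39 = 4.0270%.
Market value of equity E = 167.77 × 13.8m = 2315.226m.
Total capital V = 2315.226 + 185.7 + 2405 = 4905.926.
Equity: weight = 2315.226/4905.926 = 0.4719; cost = 9.088%.
Preferred: weight = 185.7/4905.926 = 0.0379; cost = 4.027%.
Mortgage bonds: weight = 2405/4905.926 = 0.4902; after-tax cost = 8.8% × (1 − 30.5%) = 6.1160%.
WACC = 0.4719 × 9.0880% + 0.0379 × 4.0270% + 0.4902 × 6.1160% = 7.4395%.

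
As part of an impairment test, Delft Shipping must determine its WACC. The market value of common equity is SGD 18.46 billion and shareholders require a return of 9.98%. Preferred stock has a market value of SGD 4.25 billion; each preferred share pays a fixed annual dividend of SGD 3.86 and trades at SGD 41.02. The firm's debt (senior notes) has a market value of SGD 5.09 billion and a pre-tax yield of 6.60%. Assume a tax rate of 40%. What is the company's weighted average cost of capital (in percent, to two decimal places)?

8.79%

Cost of preferred: Rp = 3.86 / 41.02 = 9.4100%.
Total capital V = 18.46 + 4.25 + 5.09 = 27.8.
Equity: weight = 18.46/27.8 = 0.6640; cost = 9.98%.
Preferred: weight = 4.25/27.8 = 0.1529; cost = 9.41%.
Senior notes: weight = 5.09/27.8 = 0.1831; after-tax cost = 6.6% × (1 − 40%) = 3.9600%.
WACC = 0.6640 × 9.9800% + 0.1529 × 9.4100% + 0.1831 × 3.9600% = 8.7906%.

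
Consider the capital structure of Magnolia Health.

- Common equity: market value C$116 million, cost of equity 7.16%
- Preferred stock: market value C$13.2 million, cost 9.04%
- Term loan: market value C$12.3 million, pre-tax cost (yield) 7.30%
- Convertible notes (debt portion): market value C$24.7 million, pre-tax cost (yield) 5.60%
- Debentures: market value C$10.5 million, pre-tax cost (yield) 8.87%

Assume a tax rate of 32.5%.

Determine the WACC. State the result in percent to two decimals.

6.60%

Total capital V = 116 + 13.2 + 12.3 + 24.7 + 10.5 = 176.7.
Equity: weight = 116/176.7 = 0.6565; cost = 7.16%.
Preferred: weight = 13.2/176.7 = 0.0747; cost = 9.04%.
Term loan: weight = 12.3/176.7 = 0.0696; after-tax cost = 7.3% × (1 − 32.5%) = 4.9275%.
Convertible notes (debt portion): weight = 24.7/176.7 = 0.1398; after-tax cost = 5.6% × (1 − 32.5%) = 3.7800%.
Debentures: weight = 10.5/176.7 = 0.0594; after-tax cost = 8.87% × (1 − 32.5%) = 5.9872%.
WACC = 0.6565 × 7.1600% + 0.0747 × 9.0400% + 0.0696 × 4.9275% + 0.1398 × 3.7800% + 0.0594 × 5.9872% = 6.6029%.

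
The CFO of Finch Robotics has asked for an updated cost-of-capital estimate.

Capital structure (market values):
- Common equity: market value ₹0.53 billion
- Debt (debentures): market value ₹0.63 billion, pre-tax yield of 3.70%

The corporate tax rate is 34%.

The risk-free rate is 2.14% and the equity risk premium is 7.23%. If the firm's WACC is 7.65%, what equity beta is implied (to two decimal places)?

Total capital V = 0.53 + 0.63 = 1.16.
Equity weight = 0.53/1.16 = 0.4569.
Debentures weight = 0.63/1.16 = 0.5431.
Debt contribution = 0.5431 × 3.7% × (1 − 34%) = 1.3263%.
Required equity contribution = 7.65% − 1.3263% = 6.3237%  ⇒  Re = 13.8406%.
CAPM: 13.8406% = 2.14% + β × 7.23%  ⇒  β = 1.6183.

1.62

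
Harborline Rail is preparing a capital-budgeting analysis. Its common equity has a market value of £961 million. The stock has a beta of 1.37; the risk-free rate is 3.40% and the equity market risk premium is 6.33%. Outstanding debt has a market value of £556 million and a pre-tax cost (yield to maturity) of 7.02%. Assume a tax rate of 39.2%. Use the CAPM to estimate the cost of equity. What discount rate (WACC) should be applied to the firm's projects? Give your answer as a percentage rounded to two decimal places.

Cost of equity via CAPM: Re = 3.4% + 1.37 × 6.33% = 12.0721%.
Total capital V = 961 + 556 = 1517.
Equity: weight = 961/1517 = 0.6335; cost = 12.0721%.
Debt: weight = 556/1517 = 0.3665; after-tax cost = 7.02% × (1 − 39.2%) = 4.2682%.
WACC = 0.6335 × 12.0721% + 0.3665 × 4.2682% = 9.2119%.

9.21%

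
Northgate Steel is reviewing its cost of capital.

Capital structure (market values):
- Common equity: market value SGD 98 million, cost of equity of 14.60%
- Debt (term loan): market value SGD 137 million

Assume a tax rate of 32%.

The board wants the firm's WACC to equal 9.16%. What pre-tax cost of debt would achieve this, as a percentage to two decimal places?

Total capital V = 98 + 137 = 235.
Equity weight = 98/235 = 0.4170.
Term loan weight = 137/235 = 0.5830.
Equity contribution = 0.4170 × 14.6% = 6.0885%.
Remaining for debt = 9.16% − 6.0885% = 3.0715%.
Rd × (1 − 32%) × 0.5830 = 3.0715%  ⇒  Rd = 7.7480%.

7.75%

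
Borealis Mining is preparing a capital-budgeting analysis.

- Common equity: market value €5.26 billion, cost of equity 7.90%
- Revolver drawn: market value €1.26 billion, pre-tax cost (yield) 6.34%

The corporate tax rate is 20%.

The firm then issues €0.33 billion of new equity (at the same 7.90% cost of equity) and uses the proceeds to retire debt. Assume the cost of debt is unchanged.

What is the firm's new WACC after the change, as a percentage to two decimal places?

7.50%

After the change:
Total capital V = 5.59 + 0.93 = 6.52.
Equity: weight = 5.59/6.52 = 0.8574; cost = 7.9%.
Revolver drawn: weight = 0.93/6.52 = 0.1426; after-tax cost = 6.34% × (1 − 20%) = 5.0720%.
WACC = 0.8574 × 7.9000% + 0.1426 × 5.0720% = 7.4966%.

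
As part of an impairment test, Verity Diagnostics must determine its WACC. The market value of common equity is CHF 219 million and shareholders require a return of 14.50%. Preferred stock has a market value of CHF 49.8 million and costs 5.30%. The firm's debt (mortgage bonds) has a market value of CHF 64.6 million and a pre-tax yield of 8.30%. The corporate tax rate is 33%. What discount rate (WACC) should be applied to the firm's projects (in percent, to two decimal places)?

11.39%

Total capital V = 219 + 49.8 + 64.6 = 333.4.
Equity: weight = 219/333.4 = 0.6569; cost = 14.5%.
Preferred: weight = 49.8/333.4 = 0.1494; cost = 5.3%.
Mortgage bonds: weight = 64.6/333.4 = 0.1938; after-tax cost = 8.3% × (1 − 33%) = 5.5610%.
WACC = 0.6569 × 14.5000% + 0.1494 × 5.3000% + 0.1938 × 5.5610% = 11.3938%.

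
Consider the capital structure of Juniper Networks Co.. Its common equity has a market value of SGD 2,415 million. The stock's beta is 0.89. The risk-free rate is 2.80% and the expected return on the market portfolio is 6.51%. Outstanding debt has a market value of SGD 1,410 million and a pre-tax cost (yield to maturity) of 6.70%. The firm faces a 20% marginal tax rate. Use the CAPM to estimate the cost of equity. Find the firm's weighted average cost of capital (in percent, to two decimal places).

Market risk premium = 6.51% − 2.8% = 3.71%.
Cost of equity via CAPM: Re = 2.8% + 0.89 × 3.71% = 6.1019%.
Total capital V = 2415 + 1410 = 3825.
Equity: weight = 2415/3825 = 0.6314; cost = 6.1019%.
Debt: weight = 1410/3825 = 0.3686; after-tax cost = 6.7% × (1 − 20%) = 5.3600%.
WACC = 0.6314 × 6.1019% + 0.3686 × 5.3600% = 5.8284%.

5.83%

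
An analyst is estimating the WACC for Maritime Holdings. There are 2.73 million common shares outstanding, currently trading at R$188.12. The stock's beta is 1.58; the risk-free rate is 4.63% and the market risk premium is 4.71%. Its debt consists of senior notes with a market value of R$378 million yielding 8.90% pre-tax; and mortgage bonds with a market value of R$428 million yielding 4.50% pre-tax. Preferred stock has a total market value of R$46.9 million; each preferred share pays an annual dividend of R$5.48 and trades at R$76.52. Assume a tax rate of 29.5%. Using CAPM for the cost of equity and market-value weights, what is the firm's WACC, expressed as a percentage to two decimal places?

7.51%

Cost of equity via CAPM: Re = 4.63% + 1.58 × 4.71% = 12.0718%.
Cost of preferred: Rp = 5.48 / 76.52 = 7.1615%.
Market value of equity E = 188.12 × 2.73m = 513.5676m.
Total capital V = 513.5676 + 46.9 + 378 + 428 = 1366.4676.
Equity: weight = 513.5676/1366.4676 = 0.3758; cost = 12.0718%.
Preferred: weight = 46.9/1366.4676 = 0.0343; cost = 7.1615%.
Senior notes: weight = 378/1366.4676 = 0.2766; after-tax cost = 8.9% × (1 − 29.5%) = 6.2745%.
Mortgage bonds: weight = 428/1366.4676 = 0.3132; after-tax cost = 4.5% × (1 − 29.5%) = 3.1725%.
WACC = 0.3758 × 12.0718% + 0.0343 × 7.1615% + 0.2766 × 6.2745% + 0.3132 × 3.1725% = 7.5122%.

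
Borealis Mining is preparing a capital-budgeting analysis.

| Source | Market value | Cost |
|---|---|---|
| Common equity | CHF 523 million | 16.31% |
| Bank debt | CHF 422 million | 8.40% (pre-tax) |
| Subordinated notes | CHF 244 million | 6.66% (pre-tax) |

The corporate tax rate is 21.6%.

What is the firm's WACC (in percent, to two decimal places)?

10.58%

Total capital V = 523 + 422 + 244 = 1189.
Equity: weight = 523/1189 = 0.4399; cost = 16.31%.
Bank debt: weight = 422/1189 = 0.3549; after-tax cost = 8.4% × (1 − 21.6%) = 6.5856%.
Subordinated notes: weight = 244/1189 = 0.2052; after-tax cost = 6.66% × (1 − 21.6%) = 5.2214%.
WACC = 0.4399 × 16.3100% + 0.3549 × 6.5856% + 0.2052 × 5.2214% = 10.5831%.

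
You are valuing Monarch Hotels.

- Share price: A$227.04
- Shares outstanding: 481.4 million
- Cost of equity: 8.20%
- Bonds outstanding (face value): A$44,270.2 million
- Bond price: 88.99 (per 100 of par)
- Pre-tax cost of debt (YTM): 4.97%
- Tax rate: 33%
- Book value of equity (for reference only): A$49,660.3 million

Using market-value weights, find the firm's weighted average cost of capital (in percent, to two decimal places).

6.91%

Market value of equity E = 227.04 × 481.4m = 109297.056m. Market value of debt D = 44270.2m × 88.99/100 = 39396.05098m.
Total capital V = 109297.056 + 39396.05098 = 148693.10698.
Equity: weight = 109297.056/148693.10698 = 0.7351; cost = 8.2%.
Bonds outstanding: weight = 39396.05098/148693.10698 = 0.2649; after-tax cost = 4.97% × (1 − 33%) = 3.3299%.
WACC = 0.7351 × 8.2000% + 0.2649 × 3.3299% = 6.9097%.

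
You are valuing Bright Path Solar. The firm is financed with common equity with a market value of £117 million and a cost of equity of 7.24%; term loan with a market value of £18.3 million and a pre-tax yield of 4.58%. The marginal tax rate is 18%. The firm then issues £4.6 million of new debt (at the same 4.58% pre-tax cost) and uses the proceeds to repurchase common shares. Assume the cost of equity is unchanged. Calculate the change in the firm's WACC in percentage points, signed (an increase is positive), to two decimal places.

Current WACC:
Total capital V = 117 + 18.3 = 135.3.
Equity: weight = 117/135.3 = 0.8647; cost = 7.24%.
Term loan: weight = 18.3/135.3 = 0.1353; after-tax cost = 4.58% × (1 − 18%) = 3.7556%.
WACC = 0.8647 × 7.2400% + 0.1353 × 3.7556% = 6.7687%.
After the change:
Total capital V = 112.4 + 22.9 = 135.3.
Equity: weight = 112.4/135.3 = 0.8307; cost = 7.24%.
Term loan: weight = 22.9/135.3 = 0.1693; after-tax cost = 4.58% × (1 − 18%) = 3.7556%.
WACC = 0.8307 × 7.2400% + 0.1693 × 3.7556% = 6.6503%.
Change in WACC = 6.6503% − 6.7687% = -0.1185 pp.

-0.12 pp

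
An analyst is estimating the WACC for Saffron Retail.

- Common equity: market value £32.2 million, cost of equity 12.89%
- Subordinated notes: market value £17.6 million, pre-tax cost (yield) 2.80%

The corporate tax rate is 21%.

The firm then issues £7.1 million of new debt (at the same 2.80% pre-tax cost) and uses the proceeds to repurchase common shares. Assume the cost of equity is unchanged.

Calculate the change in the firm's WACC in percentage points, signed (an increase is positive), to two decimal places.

Current WACC:
Total capital V = 32.2 + 17.6 = 49.8.
Equity: weight = 32.2/49.8 = 0.6466; cost = 12.89%.
Subordinated notes: weight = 17.6/49.8 = 0.3534; after-tax cost = 2.8% × (1 − 21%) = 2.2120%.
WACC = 0.6466 × 12.8900% + 0.3534 × 2.2120% = 9.1162%.
After the change:
Total capital V = 25.1 + 24.7 = 49.8.
Equity: weight = 25.1/49.8 = 0.5040; cost = 12.89%.
Subordinated notes: weight = 24.7/49.8 = 0.4960; after-tax cost = 2.8% × (1 − 21%) = 2.2120%.
WACC = 0.5040 × 12.8900% + 0.4960 × 2.2120% = 7.5939%.
Change in WACC = 7.5939% − 9.1162% = -1.5224 pp.

-1.52 pp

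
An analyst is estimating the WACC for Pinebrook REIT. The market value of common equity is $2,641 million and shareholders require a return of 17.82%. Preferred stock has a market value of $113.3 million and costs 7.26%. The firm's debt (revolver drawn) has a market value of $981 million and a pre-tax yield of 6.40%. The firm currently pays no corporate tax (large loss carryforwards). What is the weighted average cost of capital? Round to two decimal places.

14.50%

Total capital V = 2641 + 113.3 + 981 = 3735.3.
Equity: weight = 2641/3735.3 = 0.7070; cost = 17.82%.
Preferred: weight = 113.3/3735.3 = 0.0303; cost = 7.26%.
Revolver drawn: weight = 981/3735.3 = 0.2626; after-tax cost = 6.4% × (1 − 0%) = 6.4000%.
WACC = 0.7070 × 17.8200% + 0.0303 × 7.2600% + 0.2626 × 6.4000% = 14.5005%.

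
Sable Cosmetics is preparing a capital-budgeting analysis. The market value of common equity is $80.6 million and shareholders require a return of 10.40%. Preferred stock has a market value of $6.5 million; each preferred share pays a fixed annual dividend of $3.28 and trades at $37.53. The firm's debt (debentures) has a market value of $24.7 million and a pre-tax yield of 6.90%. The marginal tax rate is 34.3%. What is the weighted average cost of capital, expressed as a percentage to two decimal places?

Cost of preferred: Rp = 3.28 / 37.53 = 8.7397%.
Total capital V = 80.6 + 6.5 + 24.7 = 111.8.
Equity: weight = 80.6/111.8 = 0.7209; cost = 10.4%.
Preferred: weight = 6.5/111.8 = 0.0581; cost = 8.7397%.
Debentures: weight = 24.7/111.8 = 0.2209; after-tax cost = 6.9% × (1 − 34.3%) = 4.5333%.
WACC = 0.7209 × 10.4000% + 0.0581 × 8.7397% + 0.2209 × 4.5333% = 9.0073%.

9.01%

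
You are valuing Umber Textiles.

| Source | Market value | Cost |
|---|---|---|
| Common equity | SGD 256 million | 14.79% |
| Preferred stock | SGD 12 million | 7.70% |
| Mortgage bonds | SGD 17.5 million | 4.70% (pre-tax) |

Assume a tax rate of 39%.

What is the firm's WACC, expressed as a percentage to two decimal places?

Total capital V = 256 + 12 + 17.5 = 285.5.
Equity: weight = 256/285.5 = 0.8967; cost = 14.79%.
Preferred: weight = 12/285.5 = 0.0420; cost = 7.7%.
Mortgage bonds: weight = 17.5/285.5 = 0.0613; after-tax cost = 4.7% × (1 − 39%) = 2.8670%.
WACC = 0.8967 × 14.7900% + 0.0420 × 7.7000% + 0.0613 × 2.8670% = 13.7612%.

13.76%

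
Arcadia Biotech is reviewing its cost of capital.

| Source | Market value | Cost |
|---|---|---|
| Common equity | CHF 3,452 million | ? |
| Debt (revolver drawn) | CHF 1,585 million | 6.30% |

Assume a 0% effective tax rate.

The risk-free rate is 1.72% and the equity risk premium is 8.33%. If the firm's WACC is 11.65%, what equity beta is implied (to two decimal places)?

1.49

Total capital V = 3452 + 1585 = 5037.
Equity weight = 3452/5037 = 0.6853.
Revolver drawn weight = 1585/5037 = 0.3147.
Debt contribution = 0.3147 × 6.3% × (1 − 0%) = 1.9824%.
Required equity contribution = 11.65% − 1.9824% = 9.6676%  ⇒  Re = 14.1065%.
CAPM: 14.1065% = 1.72% + β × 8.33%  ⇒  β = 1.4870.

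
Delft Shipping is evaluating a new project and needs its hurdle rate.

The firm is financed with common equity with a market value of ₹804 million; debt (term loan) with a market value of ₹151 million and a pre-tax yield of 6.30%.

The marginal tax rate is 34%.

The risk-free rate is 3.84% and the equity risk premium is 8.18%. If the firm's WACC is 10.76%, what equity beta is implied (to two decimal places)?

1.00

Total capital V = 804 + 151 = 955.
Equity weight = 804/955 = 0.8419.
Term loan weight = 151/955 = 0.1581.
Debt contribution = 0.1581 × 6.3% × (1 − 34%) = 0.6574%.
Required equity contribution = 10.76% − 0.6574% = 10.1026%  ⇒  Re = 11.9999%.
CAPM: 11.9999% = 3.84% + β × 8.18%  ⇒  β = 0.9975.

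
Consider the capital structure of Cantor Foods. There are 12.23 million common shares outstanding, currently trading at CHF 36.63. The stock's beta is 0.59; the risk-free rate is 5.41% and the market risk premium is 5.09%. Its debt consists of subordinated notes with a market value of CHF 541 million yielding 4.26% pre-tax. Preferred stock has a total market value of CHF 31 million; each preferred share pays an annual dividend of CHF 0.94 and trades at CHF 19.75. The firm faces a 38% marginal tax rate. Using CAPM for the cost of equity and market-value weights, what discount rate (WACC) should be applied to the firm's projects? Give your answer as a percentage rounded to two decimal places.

5.24%

Cost of equity via CAPM: Re = 5.41% + 0.59 × 5.09% = 8.4131%.
Cost of preferred: Rp = 0.94 / 19.75 = 4.7595%.
Market value of equity E = 36.63 × 12.23m = 447.9849m.
Total capital V = 447.9849 + 31 + 541 = 1019.9849.
Equity: weight = 447.9849/1019.9849 = 0.4392; cost = 8.4131%.
Preferred: weight = 31/1019.9849 = 0.0304; cost = 4.7595%.
Subordinated notes: weight = 541/1019.9849 = 0.5304; after-tax cost = 4.26% × (1 − 38%) = 2.6412%.
WACC = 0.4392 × 8.4131% + 0.0304 × 4.7595% + 0.5304 × 2.6412% = 5.2406%.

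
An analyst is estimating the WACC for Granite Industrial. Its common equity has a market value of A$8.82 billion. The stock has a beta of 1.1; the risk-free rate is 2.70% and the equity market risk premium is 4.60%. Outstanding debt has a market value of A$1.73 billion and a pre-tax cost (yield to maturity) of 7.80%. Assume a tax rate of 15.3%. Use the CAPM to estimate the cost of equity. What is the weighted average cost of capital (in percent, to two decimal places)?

7.57%

Cost of equity via CAPM: Re = 2.7% + 1.1 × 4.6% = 7.7600%.
Total capital V = 8.82 + 1.73 = 10.55.
Equity: weight = 8.82/10.55 = 0.8360; cost = 7.76%.
Debt: weight = 1.73/10.55 = 0.1640; after-tax cost = 7.8% × (1 − 15.3%) = 6.6066%.
WACC = 0.8360 × 7.7600% + 0.1640 × 6.6066% = 7.5709%.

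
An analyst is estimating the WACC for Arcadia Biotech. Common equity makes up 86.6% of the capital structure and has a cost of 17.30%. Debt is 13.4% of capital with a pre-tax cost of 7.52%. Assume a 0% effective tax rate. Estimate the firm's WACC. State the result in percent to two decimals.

15.99%

After-tax cost of debt = 7.52% × (1 − 0%) = 7.5200%.
WACC = 0.866 × 17.3000% + 0.134 × 7.5200% = 15.9895%.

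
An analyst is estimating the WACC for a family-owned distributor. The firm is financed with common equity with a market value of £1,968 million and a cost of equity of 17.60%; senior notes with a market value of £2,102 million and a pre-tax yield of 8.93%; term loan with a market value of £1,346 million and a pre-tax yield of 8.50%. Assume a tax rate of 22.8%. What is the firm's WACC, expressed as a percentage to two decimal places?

10.70%

Total capital V = 1968 + 2102 + 1346 = 5416.
Equity: weight = 1968/5416 = 0.3634; cost = 17.6%.
Senior notes: weight = 2102/5416 = 0.3881; after-tax cost = 8.93% × (1 − 22.8%) = 6.8940%.
Term loan: weight = 1346/5416 = 0.2485; after-tax cost = 8.5% × (1 − 22.8%) = 6.5620%.
WACC = 0.3634 × 17.6000% + 0.3881 × 6.8940% + 0.2485 × 6.5620% = 10.7017%.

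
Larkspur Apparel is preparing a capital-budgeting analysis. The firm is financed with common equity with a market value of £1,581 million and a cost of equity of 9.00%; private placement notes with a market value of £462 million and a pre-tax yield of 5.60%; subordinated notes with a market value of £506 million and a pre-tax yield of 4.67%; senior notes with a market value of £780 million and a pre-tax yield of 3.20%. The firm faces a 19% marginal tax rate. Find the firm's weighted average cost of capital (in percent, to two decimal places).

Total capital V = 1581 + 462 + 506 + 780 = 3329.
Equity: weight = 1581/3329 = 0.4749; cost = 9%.
Private placement notes: weight = 462/3329 = 0.1388; after-tax cost = 5.6% × (1 − 19%) = 4.5360%.
Subordinated notes: weight = 506/3329 = 0.1520; after-tax cost = 4.67% × (1 − 19%) = 3.7827%.
Senior notes: weight = 780/3329 = 0.2343; after-tax cost = 3.2% × (1 − 19%) = 2.5920%.
WACC = 0.4749 × 9.0000% + 0.1388 × 4.5360% + 0.1520 × 3.7827% + 0.2343 × 2.5920% = 6.0860%.

6.09%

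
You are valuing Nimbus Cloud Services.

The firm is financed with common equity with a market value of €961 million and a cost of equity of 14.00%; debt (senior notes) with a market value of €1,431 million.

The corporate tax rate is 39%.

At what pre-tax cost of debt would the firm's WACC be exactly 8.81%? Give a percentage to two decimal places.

8.73%

Total capital V = 961 + 1431 = 2392.
Equity weight = 961/2392 = 0.4018.
Senior notes weight = 1431/2392 = 0.5982.
Equity contribution = 0.4018 × 14% = 5.6246%.
Remaining for debt = 8.81% − 5.6246% = 3.1854%.
Rd × (1 − 39%) × 0.5982 = 3.1854%  ⇒  Rd = 8.7289%.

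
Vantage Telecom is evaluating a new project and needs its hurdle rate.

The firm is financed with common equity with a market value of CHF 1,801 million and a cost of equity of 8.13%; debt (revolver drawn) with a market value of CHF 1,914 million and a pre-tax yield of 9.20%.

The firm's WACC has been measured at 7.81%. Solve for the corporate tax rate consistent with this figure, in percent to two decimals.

18.38%

Total capital V = 1801 + 1914 = 3715.
Equity weight = 1801/3715 = 0.4848.
Revolver drawn weight = 1914/3715 = 0.5152.
Equity contribution = 0.4848 × 8.13% = 3.9414%.
Debt contribution must be 7.81% − 3.9414% = 3.8686%.
0.5152 × 9.2% × (1 − T) = 3.8686%  ⇒  (1 − T) = 0.8162.
T = 18.3816%.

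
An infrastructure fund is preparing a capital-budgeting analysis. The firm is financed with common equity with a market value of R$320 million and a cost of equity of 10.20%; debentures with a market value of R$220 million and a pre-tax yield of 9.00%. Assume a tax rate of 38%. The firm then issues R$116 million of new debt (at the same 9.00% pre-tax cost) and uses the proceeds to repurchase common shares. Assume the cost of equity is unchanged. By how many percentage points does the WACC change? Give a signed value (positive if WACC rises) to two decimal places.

-0.99 pp

Current WACC:
Total capital V = 320 + 220 = 540.
Equity: weight = 320/540 = 0.5926; cost = 10.2%.
Debentures: weight = 220/540 = 0.4074; after-tax cost = 9% × (1 − 38%) = 5.5800%.
WACC = 0.5926 × 10.2000% + 0.4074 × 5.5800% = 8.3178%.
After the change:
Total capital V = 204 + 336 = 540.
Equity: weight = 204/540 = 0.3778; cost = 10.2%.
Debentures: weight = 336/540 = 0.6222; after-tax cost = 9% × (1 − 38%) = 5.5800%.
WACC = 0.3778 × 10.2000% + 0.6222 × 5.5800% = 7.3253%.
Change in WACC = 7.3253% − 8.3178% = -0.9924 pp.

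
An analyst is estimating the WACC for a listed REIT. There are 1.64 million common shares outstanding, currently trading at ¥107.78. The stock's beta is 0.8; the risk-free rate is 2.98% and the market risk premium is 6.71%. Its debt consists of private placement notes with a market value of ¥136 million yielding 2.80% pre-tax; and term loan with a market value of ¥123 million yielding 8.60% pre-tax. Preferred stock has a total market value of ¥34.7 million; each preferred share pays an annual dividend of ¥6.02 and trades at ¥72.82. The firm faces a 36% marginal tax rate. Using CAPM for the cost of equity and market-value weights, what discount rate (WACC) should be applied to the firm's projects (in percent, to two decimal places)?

5.70%

Cost of equity via CAPM: Re = 2.98% + 0.8 × 6.71% = 8.3480%.
Cost of preferred: Rp = 6.02 / 72.82 = 8.2670%.
Market value of equity E = 107.78 × 1.64m = 176.7592m.
Total capital V = 176.7592 + 34.7 + 136 + 123 = 470.4592.
Equity: weight = 176.7592/470.4592 = 0.3757; cost = 8.348%.
Preferred: weight = 34.7/470.4592 = 0.0738; cost = 8.267%.
Private placement notes: weight = 136/470.4592 = 0.2891; after-tax cost = 2.8% × (1 − 36%) = 1.7920%.
Term loan: weight = 123/470.4592 = 0.2614; after-tax cost = 8.6% × (1 − 36%) = 5.5040%.
WACC = 0.3757 × 8.3480% + 0.0738 × 8.2670% + 0.2891 × 1.7920% + 0.2614 × 5.5040% = 5.7033%.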